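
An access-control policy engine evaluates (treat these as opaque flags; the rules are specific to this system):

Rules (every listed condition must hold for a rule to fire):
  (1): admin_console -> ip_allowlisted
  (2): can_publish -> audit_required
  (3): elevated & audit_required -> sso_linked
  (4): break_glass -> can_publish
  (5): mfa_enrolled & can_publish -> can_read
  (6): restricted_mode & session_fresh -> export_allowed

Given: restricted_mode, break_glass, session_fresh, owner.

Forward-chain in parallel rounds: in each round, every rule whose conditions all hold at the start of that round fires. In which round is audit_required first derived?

2

Round 1: (4) [break_glass -> can_publish]; (6) [restricted_mode & session_fresh -> export_allowed]. New: can_publish, export_allowed.
Round 2: (2) [can_publish -> audit_required]. New: audit_required.
audit_required first appears in round 2.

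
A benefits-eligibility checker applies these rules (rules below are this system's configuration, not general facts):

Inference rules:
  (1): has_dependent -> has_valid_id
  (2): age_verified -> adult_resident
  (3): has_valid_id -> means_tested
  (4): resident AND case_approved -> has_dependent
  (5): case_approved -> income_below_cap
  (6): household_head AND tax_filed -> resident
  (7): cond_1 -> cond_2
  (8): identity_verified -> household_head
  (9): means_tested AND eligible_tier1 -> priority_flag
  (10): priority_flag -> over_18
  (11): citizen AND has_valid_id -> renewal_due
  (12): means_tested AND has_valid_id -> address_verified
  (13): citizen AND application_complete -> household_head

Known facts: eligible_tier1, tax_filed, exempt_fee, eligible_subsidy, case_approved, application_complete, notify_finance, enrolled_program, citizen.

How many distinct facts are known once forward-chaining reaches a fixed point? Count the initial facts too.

19

Round 1 fires (5), (13), giving income_below_cap, household_head.
Round 2 fires (6), giving resident.
Round 3 fires (4), giving has_dependent.
Round 4 fires (1), giving has_valid_id.
Round 5 fires (3), (11), giving means_tested, renewal_due.
Round 6 fires (9), (12), giving priority_flag, address_verified.
Round 7 fires (10), giving over_18.
Closure: {address_verified, application_complete, case_approved, citizen, eligible_subsidy, eligible_tier1, enrolled_program, exempt_fee, has_dependent, has_valid_id, household_head, income_below_cap, means_tested, notify_finance, over_18, priority_flag, renewal_due, resident, tax_filed} — 19 facts.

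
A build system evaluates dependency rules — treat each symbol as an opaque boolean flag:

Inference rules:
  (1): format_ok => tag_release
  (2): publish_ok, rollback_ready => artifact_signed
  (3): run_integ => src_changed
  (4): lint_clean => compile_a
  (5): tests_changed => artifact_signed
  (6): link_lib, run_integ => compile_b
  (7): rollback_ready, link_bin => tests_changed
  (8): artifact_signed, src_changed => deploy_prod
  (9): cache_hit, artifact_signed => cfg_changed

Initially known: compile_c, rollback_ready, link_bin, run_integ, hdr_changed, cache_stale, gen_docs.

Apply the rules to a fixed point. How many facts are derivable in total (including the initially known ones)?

11

Round 1: (3) [run_integ => src_changed]; (7) [rollback_ready, link_bin => tests_changed]. New: src_changed, tests_changed.
Round 2: (5) [tests_changed => artifact_signed]. New: artifact_signed.
Round 3: (8) [artifact_signed, src_changed => deploy_prod]. New: deploy_prod.
Closure: {artifact_signed, cache_stale, compile_c, deploy_prod, gen_docs, hdr_changed, link_bin, rollback_ready, run_integ, src_changed, tests_changed} — 11 facts.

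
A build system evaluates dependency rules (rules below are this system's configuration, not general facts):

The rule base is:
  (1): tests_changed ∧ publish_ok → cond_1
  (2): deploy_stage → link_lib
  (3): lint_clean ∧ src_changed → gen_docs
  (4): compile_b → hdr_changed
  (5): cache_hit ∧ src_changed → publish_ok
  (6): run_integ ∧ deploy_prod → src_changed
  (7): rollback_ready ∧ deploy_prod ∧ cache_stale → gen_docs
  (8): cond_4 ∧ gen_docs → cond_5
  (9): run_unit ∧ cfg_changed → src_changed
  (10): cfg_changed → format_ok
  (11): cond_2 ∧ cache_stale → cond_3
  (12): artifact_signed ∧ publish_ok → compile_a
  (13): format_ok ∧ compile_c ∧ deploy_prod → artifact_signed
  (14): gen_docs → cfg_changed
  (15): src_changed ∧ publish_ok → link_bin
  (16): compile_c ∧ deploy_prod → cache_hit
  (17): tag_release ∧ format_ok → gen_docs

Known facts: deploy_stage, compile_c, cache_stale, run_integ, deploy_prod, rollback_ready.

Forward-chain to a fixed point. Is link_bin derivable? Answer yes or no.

Round 1: (2) [deploy_stage → link_lib]; (6) [run_integ ∧ deploy_prod → src_changed]; (7) [rollback_ready ∧ deploy_prod ∧ cache_stale → gen_docs]; (16) [compile_c ∧ deploy_prod → cache_hit]. New: link_lib, src_changed, gen_docs, cache_hit.
Round 2: (5) [cache_hit ∧ src_changed → publish_ok]; (14) [gen_docs → cfg_changed]. New: publish_ok, cfg_changed.
Round 3: (10) [cfg_changed → format_ok]; (15) [src_changed ∧ publish_ok → link_bin]. New: format_ok, link_bin.
Round 4: (13) [format_ok ∧ compile_c ∧ deploy_prod → artifact_signed]. New: artifact_signed.
Round 5: (12) [artifact_signed ∧ publish_ok → compile_a]. New: compile_a.
link_bin appears in round 3, so it is derivable.

yes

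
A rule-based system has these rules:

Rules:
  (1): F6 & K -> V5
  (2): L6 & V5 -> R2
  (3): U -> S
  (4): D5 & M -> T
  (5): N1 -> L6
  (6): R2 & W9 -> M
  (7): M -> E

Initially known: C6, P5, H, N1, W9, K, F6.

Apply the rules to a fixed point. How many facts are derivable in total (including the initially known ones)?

12

Round 1 fires (1), (5), giving V5, L6.
Round 2 fires (2), giving R2.
Round 3 fires (6), giving M.
Round 4 fires (7), giving E.
Closure: {C6, E, F6, H, K, L6, M, N1, P5, R2, V5, W9} — 12 facts.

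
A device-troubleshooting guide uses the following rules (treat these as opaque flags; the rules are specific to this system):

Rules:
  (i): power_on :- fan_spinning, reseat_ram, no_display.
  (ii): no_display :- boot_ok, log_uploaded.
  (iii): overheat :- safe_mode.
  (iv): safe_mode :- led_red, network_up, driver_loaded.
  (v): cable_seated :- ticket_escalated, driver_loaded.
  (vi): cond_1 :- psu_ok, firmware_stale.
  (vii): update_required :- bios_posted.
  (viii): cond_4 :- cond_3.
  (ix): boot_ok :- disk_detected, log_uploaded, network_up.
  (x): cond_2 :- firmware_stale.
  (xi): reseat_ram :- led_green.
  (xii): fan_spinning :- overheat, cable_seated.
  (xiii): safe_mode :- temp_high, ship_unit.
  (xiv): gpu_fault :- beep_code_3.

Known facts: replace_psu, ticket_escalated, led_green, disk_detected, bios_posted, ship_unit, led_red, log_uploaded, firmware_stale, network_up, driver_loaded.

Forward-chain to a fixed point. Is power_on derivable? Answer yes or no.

Round 1: (iv) [safe_mode :- led_red, network_up, driver_loaded.]; (v) [cable_seated :- ticket_escalated, driver_loaded.]; (vii) [update_required :- bios_posted.]; (ix) [boot_ok :- disk_detected, log_uploaded, network_up.]; (x) [cond_2 :- firmware_stale.]; (xi) [reseat_ram :- led_green.]. Adds safe_mode, cable_seated, update_required, boot_ok, cond_2, reseat_ram.
Round 2: (ii) [no_display :- boot_ok, log_uploaded.]; (iii) [overheat :- safe_mode.]. Adds no_display, overheat.
Round 3: (xii) [fan_spinning :- overheat, cable_seated.]. Adds fan_spinning.
Round 4: (i) [power_on :- fan_spinning, reseat_ram, no_display.]. Adds power_on.
power_on appears in round 4, so it is derivable.

yes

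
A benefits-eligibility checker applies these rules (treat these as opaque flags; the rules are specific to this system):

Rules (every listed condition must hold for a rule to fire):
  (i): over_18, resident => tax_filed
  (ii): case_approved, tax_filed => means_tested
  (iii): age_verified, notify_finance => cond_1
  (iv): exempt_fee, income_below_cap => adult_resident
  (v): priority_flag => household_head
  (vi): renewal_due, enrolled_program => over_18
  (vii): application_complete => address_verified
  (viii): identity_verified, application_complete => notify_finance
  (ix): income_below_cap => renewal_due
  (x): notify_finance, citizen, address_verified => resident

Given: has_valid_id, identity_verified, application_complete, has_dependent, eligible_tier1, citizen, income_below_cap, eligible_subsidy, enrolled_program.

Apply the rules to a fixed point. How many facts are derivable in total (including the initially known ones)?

15

Round 1 fires (vii), (viii), (ix), giving address_verified, notify_finance, renewal_due.
Round 2 fires (vi), (x), giving over_18, resident.
Round 3 fires (i), giving tax_filed.
Closure: {address_verified, application_complete, citizen, eligible_subsidy, eligible_tier1, enrolled_program, has_dependent, has_valid_id, identity_verified, income_below_cap, notify_finance, over_18, renewal_due, resident, tax_filed} — 15 facts.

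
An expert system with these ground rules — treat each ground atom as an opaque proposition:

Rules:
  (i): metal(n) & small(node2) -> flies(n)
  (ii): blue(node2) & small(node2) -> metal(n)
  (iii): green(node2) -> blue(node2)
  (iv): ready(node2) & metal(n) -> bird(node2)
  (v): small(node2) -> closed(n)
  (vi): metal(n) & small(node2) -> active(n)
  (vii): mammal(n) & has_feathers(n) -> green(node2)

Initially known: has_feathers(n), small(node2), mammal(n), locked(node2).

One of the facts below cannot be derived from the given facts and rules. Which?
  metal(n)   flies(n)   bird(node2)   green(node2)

bird(node2)

Round 1 — (v), (vii), derive closed(n), green(node2).
Round 2 — (iii), derive blue(node2).
Round 3 — (ii), derive metal(n).
Round 4 — (i), (vi), derive flies(n), active(n).
Derived: metal(n) (round 3), flies(n) (round 4), green(node2) (round 1). bird(node2) never appears in any round.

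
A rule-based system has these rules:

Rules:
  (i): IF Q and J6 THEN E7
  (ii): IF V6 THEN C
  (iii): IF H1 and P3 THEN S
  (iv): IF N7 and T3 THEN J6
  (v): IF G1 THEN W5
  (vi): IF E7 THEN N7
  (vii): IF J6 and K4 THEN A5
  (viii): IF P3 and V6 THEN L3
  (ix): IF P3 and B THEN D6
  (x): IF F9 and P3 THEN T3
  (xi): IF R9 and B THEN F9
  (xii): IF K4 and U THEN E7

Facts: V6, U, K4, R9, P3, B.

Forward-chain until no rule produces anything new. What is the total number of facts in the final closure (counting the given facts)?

Round 1 fires (ii), (viii), (ix), (xi), (xii), giving C, L3, D6, F9, E7.
Round 2 fires (vi), (x), giving N7, T3.
Round 3 fires (iv), giving J6.
Round 4 fires (vii), giving A5.
Closure: {A5, B, C, D6, E7, F9, J6, K4, L3, N7, P3, R9, T3, U, V6} — 15 facts.

15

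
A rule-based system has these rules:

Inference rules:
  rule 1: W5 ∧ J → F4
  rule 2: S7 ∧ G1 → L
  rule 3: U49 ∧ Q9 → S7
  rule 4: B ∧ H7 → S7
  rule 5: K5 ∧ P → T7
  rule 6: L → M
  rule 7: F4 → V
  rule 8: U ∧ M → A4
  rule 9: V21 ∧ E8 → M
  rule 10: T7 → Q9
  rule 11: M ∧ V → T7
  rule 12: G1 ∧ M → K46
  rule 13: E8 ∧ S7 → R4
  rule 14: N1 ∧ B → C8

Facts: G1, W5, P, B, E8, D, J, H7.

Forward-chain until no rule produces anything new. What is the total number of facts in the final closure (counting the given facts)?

17

Round 1: rule 1 [W5 ∧ J → F4]; rule 4 [B ∧ H7 → S7]. Adds F4, S7.
Round 2: rule 2 [S7 ∧ G1 → L]; rule 7 [F4 → V]; rule 13 [E8 ∧ S7 → R4]. Adds L, V, R4.
Round 3: rule 6 [L → M]. Adds M.
Round 4: rule 11 [M ∧ V → T7]; rule 12 [G1 ∧ M → K46]. Adds T7, K46.
Round 5: rule 10 [T7 → Q9]. Adds Q9.
Closure: {B, D, E8, F4, G1, H7, J, K46, L, M, P, Q9, R4, S7, T7, V, W5} — 17 facts.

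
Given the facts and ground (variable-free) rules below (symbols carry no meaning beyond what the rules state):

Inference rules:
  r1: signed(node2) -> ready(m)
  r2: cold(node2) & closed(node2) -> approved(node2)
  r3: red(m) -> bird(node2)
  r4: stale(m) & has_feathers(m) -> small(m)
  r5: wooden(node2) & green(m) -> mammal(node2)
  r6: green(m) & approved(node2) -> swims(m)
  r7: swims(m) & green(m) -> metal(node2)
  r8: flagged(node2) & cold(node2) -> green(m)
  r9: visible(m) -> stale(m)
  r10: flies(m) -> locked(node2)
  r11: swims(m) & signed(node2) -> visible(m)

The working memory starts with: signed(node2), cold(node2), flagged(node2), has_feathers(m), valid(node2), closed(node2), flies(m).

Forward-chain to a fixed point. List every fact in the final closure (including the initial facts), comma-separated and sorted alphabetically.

approved(node2), closed(node2), cold(node2), flagged(node2), flies(m), green(m), has_feathers(m), locked(node2), metal(node2), ready(m), signed(node2), small(m), stale(m), swims(m), valid(node2), visible(m)

[1] r1 [signed(node2) -> ready(m)]; r2 [cold(node2) & closed(node2) -> approved(node2)]; r8 [flagged(node2) & cold(node2) -> green(m)]; r10 [flies(m) -> locked(node2)]. ⇒ new: ready(m), approved(node2), green(m), locked(node2).
[2] r6 [green(m) & approved(node2) -> swims(m)]. ⇒ new: swims(m).
[3] r7 [swims(m) & green(m) -> metal(node2)]; r11 [swims(m) & signed(node2) -> visible(m)]. ⇒ new: metal(node2), visible(m).
[4] r9 [visible(m) -> stale(m)]. ⇒ new: stale(m).
[5] r4 [stale(m) & has_feathers(m) -> small(m)]. ⇒ new: small(m).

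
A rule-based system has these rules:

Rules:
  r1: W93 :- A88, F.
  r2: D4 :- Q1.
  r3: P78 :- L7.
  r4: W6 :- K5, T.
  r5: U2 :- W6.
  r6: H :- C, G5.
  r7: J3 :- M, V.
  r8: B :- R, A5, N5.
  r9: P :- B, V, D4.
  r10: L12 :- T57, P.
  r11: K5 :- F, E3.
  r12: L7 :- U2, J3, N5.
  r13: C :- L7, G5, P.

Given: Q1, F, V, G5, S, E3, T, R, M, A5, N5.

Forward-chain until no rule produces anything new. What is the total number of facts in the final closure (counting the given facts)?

22

Round 1: r2 [D4 :- Q1.]; r7 [J3 :- M, V.]; r8 [B :- R, A5, N5.]; r11 [K5 :- F, E3.]. Adds D4, J3, B, K5.
Round 2: r4 [W6 :- K5, T.]; r9 [P :- B, V, D4.]. Adds W6, P.
Round 3: r5 [U2 :- W6.]. Adds U2.
Round 4: r12 [L7 :- U2, J3, N5.]. Adds L7.
Round 5: r3 [P78 :- L7.]; r13 [C :- L7, G5, P.]. Adds P78, C.
Round 6: r6 [H :- C, G5.]. Adds H.
Closure: {A5, B, C, D4, E3, F, G5, H, J3, K5, L7, M, N5, P, P78, Q1, R, S, T, U2, V, W6} — 22 facts.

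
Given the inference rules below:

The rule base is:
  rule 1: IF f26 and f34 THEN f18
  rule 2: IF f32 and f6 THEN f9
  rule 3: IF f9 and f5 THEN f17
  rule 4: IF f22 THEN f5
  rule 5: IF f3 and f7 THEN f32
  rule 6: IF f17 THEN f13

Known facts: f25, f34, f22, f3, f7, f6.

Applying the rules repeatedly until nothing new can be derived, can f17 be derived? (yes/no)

Round 1: rule 4 [IF f22 THEN f5]; rule 5 [IF f3 and f7 THEN f32]. Adds f5, f32.
Round 2: rule 2 [IF f32 and f6 THEN f9]. Adds f9.
Round 3: rule 3 [IF f9 and f5 THEN f17]. Adds f17.
Round 4: rule 6 [IF f17 THEN f13]. Adds f13.
f17 appears in round 3, so it is derivable.

yes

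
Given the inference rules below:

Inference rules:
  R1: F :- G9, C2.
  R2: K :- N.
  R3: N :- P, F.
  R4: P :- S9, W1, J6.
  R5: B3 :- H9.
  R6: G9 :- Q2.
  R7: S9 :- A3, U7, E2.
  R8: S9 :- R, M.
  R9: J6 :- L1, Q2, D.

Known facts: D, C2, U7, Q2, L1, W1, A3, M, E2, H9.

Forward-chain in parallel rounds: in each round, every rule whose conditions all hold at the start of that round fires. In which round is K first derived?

4

Round 1 — R5, R6, R7, R9, derive B3, G9, S9, J6.
Round 2 — R1, R4, derive F, P.
Round 3 — R3, derive N.
Round 4 — R2, derive K.
K first appears in round 4.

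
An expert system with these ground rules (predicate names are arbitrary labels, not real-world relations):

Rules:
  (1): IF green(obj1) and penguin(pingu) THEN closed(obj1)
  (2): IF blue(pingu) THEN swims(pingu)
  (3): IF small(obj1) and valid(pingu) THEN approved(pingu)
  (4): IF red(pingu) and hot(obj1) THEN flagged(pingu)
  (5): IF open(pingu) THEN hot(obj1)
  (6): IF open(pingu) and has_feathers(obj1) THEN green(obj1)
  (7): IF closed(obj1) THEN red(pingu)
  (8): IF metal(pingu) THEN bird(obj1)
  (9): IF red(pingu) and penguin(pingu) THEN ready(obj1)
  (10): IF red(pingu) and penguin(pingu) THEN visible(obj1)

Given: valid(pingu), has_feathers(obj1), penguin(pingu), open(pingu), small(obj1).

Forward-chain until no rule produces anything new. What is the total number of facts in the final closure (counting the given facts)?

Round 1: (3) [IF small(obj1) and valid(pingu) THEN approved(pingu)]; (5) [IF open(pingu) THEN hot(obj1)]; (6) [IF open(pingu) and has_feathers(obj1) THEN green(obj1)]. New: approved(pingu), hot(obj1), green(obj1).
Round 2: (1) [IF green(obj1) and penguin(pingu) THEN closed(obj1)]. New: closed(obj1).
Round 3: (7) [IF closed(obj1) THEN red(pingu)]. New: red(pingu).
Round 4: (4) [IF red(pingu) and hot(obj1) THEN flagged(pingu)]; (9) [IF red(pingu) and penguin(pingu) THEN ready(obj1)]; (10) [IF red(pingu) and penguin(pingu) THEN visible(obj1)]. New: flagged(pingu), ready(obj1), visible(obj1).
Closure: {approved(pingu), closed(obj1), flagged(pingu), green(obj1), has_feathers(obj1), hot(obj1), open(pingu), penguin(pingu), ready(obj1), red(pingu), small(obj1), valid(pingu), visible(obj1)} — 13 facts.

13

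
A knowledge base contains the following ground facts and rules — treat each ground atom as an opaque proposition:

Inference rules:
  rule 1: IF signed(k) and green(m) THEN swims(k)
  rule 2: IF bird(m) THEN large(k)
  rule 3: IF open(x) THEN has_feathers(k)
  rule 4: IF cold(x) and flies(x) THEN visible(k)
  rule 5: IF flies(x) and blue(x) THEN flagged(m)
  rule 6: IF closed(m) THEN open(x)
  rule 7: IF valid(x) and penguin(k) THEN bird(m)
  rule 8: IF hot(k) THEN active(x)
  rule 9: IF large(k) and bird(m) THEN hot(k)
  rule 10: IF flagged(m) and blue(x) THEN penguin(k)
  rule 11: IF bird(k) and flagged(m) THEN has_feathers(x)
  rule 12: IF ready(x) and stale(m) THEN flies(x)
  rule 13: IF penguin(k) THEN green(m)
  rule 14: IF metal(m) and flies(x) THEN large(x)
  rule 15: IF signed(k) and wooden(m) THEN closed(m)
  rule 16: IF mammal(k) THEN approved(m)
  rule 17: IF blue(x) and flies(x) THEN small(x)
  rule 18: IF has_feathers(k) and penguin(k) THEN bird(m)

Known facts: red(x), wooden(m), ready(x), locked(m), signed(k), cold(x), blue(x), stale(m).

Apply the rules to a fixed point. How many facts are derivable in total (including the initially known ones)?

Round 1 fires rule 12, rule 15, giving flies(x), closed(m).
Round 2 fires rule 4, rule 5, rule 6, rule 17, giving visible(k), flagged(m), open(x), small(x).
Round 3 fires rule 3, rule 10, giving has_feathers(k), penguin(k).
Round 4 fires rule 13, rule 18, giving green(m), bird(m).
Round 5 fires rule 1, rule 2, giving swims(k), large(k).
Round 6 fires rule 9, giving hot(k).
Round 7 fires rule 8, giving active(x).
Closure: {active(x), bird(m), blue(x), closed(m), cold(x), flagged(m), flies(x), green(m), has_feathers(k), hot(k), large(k), locked(m), open(x), penguin(k), ready(x), red(x), signed(k), small(x), stale(m), swims(k), visible(k), wooden(m)} — 22 facts.

22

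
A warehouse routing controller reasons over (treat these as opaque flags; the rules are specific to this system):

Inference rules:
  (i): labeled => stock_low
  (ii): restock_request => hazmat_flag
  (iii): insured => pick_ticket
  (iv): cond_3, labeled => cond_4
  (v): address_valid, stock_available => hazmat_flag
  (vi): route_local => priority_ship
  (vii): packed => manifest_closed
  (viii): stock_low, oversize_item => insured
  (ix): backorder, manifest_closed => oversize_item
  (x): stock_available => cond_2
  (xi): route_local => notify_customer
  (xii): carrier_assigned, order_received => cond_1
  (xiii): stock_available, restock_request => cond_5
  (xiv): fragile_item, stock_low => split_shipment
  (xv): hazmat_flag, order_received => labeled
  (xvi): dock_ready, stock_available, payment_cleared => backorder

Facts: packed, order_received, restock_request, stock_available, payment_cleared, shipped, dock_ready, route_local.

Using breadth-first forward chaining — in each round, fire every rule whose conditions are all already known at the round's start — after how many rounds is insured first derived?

Round 1: (ii) [restock_request => hazmat_flag]; (vi) [route_local => priority_ship]; (vii) [packed => manifest_closed]; (x) [stock_available => cond_2]; (xi) [route_local => notify_customer]; (xiii) [stock_available, restock_request => cond_5]; (xvi) [dock_ready, stock_available, payment_cleared => backorder]. New: hazmat_flag, priority_ship, manifest_closed, cond_2, notify_customer, cond_5, backorder.
Round 2: (ix) [backorder, manifest_closed => oversize_item]; (xv) [hazmat_flag, order_received => labeled]. New: oversize_item, labeled.
Round 3: (i) [labeled => stock_low]. New: stock_low.
Round 4: (viii) [stock_low, oversize_item => insured]. New: insured.
insured first appears in round 4.

4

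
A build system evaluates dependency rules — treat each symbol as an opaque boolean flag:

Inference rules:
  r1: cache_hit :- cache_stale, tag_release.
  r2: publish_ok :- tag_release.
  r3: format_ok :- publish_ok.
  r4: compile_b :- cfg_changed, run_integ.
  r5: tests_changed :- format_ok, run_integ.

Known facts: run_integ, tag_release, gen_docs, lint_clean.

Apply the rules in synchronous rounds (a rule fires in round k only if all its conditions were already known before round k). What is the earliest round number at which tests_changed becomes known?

3

Round 1: r2 [publish_ok :- tag_release.]. Adds publish_ok.
Round 2: r3 [format_ok :- publish_ok.]. Adds format_ok.
Round 3: r5 [tests_changed :- format_ok, run_integ.]. Adds tests_changed.
tests_changed first appears in round 3.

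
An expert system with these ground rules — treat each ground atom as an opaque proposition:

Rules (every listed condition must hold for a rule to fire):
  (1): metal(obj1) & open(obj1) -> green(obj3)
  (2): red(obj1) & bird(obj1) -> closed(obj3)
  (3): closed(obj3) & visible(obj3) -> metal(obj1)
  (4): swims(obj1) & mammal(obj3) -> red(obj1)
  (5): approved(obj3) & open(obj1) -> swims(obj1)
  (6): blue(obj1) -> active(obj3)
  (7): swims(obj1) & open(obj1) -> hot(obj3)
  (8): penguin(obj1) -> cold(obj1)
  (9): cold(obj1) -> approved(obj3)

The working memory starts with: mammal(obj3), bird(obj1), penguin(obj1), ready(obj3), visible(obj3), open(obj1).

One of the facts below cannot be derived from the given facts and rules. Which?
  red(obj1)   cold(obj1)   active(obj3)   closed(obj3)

active(obj3)

Round 1 fires (8), giving cold(obj1).
Round 2 fires (9), giving approved(obj3).
Round 3 fires (5), giving swims(obj1).
Round 4 fires (4), (7), giving red(obj1), hot(obj3).
Round 5 fires (2), giving closed(obj3).
Round 6 fires (3), giving metal(obj1).
Round 7 fires (1), giving green(obj3).
Derived: cold(obj1) (round 1), closed(obj3) (round 5), red(obj1) (round 4). active(obj3) never appears in any round.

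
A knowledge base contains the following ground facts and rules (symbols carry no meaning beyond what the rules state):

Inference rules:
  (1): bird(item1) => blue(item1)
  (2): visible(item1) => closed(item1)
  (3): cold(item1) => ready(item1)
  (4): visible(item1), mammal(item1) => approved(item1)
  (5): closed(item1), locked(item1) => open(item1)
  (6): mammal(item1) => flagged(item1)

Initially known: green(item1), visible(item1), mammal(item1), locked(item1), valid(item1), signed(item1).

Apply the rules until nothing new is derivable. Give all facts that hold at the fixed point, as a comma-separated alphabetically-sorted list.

approved(item1), closed(item1), flagged(item1), green(item1), locked(item1), mammal(item1), open(item1), signed(item1), valid(item1), visible(item1)

Round 1 — (2), (4), (6), derive closed(item1), approved(item1), flagged(item1).
Round 2 — (5), derive open(item1).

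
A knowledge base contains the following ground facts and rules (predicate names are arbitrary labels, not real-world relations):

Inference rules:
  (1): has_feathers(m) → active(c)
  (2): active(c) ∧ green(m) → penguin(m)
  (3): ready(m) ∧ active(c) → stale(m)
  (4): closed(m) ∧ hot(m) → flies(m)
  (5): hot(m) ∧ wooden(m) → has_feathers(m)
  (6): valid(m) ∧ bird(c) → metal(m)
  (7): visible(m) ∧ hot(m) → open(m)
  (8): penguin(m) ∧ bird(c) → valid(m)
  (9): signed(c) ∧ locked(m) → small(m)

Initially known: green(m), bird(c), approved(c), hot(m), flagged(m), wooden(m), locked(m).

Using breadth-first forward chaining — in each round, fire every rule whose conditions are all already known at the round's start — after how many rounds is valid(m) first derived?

[1] (5) [hot(m) ∧ wooden(m) → has_feathers(m)]. ⇒ new: has_feathers(m).
[2] (1) [has_feathers(m) → active(c)]. ⇒ new: active(c).
[3] (2) [active(c) ∧ green(m) → penguin(m)]. ⇒ new: penguin(m).
[4] (8) [penguin(m) ∧ bird(c) → valid(m)]. ⇒ new: valid(m).
valid(m) first appears in round 4.

4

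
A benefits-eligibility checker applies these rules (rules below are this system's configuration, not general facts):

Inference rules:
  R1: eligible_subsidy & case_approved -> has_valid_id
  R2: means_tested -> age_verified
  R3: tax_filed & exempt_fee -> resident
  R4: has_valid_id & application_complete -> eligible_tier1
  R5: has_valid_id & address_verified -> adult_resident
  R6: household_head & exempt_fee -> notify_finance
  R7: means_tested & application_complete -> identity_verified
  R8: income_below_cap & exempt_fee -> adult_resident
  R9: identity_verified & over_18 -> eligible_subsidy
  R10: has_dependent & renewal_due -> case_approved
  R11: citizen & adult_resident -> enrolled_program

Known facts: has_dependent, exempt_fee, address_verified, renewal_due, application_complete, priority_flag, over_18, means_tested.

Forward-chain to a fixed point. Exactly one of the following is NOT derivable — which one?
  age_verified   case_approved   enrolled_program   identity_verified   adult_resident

Round 1: R2 [means_tested -> age_verified]; R7 [means_tested & application_complete -> identity_verified]; R10 [has_dependent & renewal_due -> case_approved]. New: age_verified, identity_verified, case_approved.
Round 2: R9 [identity_verified & over_18 -> eligible_subsidy]. New: eligible_subsidy.
Round 3: R1 [eligible_subsidy & case_approved -> has_valid_id]. New: has_valid_id.
Round 4: R4 [has_valid_id & application_complete -> eligible_tier1]; R5 [has_valid_id & address_verified -> adult_resident]. New: eligible_tier1, adult_resident.
Derived: case_approved (round 1), adult_resident (round 4), age_verified (round 1), identity_verified (round 1). enrolled_program never appears in any round.

enrolled_program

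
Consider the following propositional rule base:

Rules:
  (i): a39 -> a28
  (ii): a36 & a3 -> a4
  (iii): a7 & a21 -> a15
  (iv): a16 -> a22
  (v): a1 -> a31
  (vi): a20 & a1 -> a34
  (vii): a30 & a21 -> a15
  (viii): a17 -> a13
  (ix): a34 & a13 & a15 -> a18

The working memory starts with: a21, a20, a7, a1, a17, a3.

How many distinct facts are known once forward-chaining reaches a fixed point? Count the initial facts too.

Round 1 fires (iii), (v), (vi), (viii), giving a15, a31, a34, a13.
Round 2 fires (ix), giving a18.
Closure: {a1, a13, a15, a17, a18, a20, a21, a3, a31, a34, a7} — 11 facts.

11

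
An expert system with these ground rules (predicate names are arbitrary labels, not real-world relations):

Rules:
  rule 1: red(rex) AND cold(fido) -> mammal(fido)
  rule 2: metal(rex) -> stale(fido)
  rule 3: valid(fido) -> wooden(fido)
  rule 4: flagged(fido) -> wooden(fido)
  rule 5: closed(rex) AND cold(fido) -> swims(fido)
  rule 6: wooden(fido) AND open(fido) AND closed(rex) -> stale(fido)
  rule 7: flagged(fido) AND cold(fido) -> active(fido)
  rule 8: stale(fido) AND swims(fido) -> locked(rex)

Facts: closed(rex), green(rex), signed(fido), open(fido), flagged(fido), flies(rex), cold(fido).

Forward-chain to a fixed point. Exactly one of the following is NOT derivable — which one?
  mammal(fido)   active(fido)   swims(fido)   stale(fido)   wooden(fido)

Round 1: rule 4 [flagged(fido) -> wooden(fido)]; rule 5 [closed(rex) AND cold(fido) -> swims(fido)]; rule 7 [flagged(fido) AND cold(fido) -> active(fido)]. Adds wooden(fido), swims(fido), active(fido).
Round 2: rule 6 [wooden(fido) AND open(fido) AND closed(rex) -> stale(fido)]. Adds stale(fido).
Round 3: rule 8 [stale(fido) AND swims(fido) -> locked(rex)]. Adds locked(rex).
Derived: stale(fido) (round 2), active(fido) (round 1), wooden(fido) (round 1), swims(fido) (round 1). mammal(fido) never appears in any round.

mammal(fido)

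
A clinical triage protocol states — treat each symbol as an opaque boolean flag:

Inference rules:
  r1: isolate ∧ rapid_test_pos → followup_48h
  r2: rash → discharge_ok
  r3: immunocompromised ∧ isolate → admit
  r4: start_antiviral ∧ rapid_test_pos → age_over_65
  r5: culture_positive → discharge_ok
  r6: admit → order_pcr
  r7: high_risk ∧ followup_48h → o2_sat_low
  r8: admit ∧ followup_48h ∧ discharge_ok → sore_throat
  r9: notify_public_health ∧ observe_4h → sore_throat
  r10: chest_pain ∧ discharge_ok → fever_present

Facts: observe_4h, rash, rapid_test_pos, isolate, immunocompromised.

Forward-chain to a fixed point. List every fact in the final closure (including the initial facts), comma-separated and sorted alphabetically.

admit, discharge_ok, followup_48h, immunocompromised, isolate, observe_4h, order_pcr, rapid_test_pos, rash, sore_throat

Round 1: r1 [isolate ∧ rapid_test_pos → followup_48h]; r2 [rash → discharge_ok]; r3 [immunocompromised ∧ isolate → admit]. New: followup_48h, discharge_ok, admit.
Round 2: r6 [admit → order_pcr]; r8 [admit ∧ followup_48h ∧ discharge_ok → sore_throat]. New: order_pcr, sore_throat.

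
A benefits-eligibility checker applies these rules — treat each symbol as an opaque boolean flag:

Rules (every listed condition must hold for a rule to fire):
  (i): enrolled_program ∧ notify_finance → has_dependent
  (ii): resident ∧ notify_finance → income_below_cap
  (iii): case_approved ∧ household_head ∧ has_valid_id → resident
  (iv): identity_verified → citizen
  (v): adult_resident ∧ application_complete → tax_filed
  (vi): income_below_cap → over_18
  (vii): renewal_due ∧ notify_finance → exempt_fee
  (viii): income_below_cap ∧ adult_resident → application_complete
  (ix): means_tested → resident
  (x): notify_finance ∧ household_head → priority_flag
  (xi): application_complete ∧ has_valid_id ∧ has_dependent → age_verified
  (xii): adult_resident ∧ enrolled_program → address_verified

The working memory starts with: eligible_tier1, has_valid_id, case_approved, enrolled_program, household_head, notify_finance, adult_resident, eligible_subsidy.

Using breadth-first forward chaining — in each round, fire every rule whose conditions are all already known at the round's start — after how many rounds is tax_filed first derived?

Round 1 fires (i), (iii), (x), (xii), giving has_dependent, resident, priority_flag, address_verified.
Round 2 fires (ii), giving income_below_cap.
Round 3 fires (vi), (viii), giving over_18, application_complete.
Round 4 fires (v), (xi), giving tax_filed, age_verified.
tax_filed first appears in round 4.

4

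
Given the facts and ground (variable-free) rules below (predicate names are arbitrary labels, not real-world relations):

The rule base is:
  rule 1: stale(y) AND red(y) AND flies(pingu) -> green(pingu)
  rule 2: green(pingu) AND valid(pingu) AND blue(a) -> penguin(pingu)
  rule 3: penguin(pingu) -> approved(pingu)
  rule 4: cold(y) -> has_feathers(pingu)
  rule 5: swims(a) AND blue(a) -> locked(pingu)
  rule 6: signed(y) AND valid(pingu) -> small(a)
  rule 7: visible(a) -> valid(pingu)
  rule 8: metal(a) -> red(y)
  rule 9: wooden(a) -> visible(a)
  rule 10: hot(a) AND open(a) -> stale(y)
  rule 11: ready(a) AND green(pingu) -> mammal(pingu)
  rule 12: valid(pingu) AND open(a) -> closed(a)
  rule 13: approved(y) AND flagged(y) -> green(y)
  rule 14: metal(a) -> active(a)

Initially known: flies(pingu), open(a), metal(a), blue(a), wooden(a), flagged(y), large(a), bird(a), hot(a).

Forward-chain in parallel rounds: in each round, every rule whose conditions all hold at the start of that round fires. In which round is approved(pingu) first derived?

Round 1 — rule 8, rule 9, rule 10, rule 14, derive red(y), visible(a), stale(y), active(a).
Round 2 — rule 1, rule 7, derive green(pingu), valid(pingu).
Round 3 — rule 2, rule 12, derive penguin(pingu), closed(a).
Round 4 — rule 3, derive approved(pingu).
approved(pingu) first appears in round 4.

4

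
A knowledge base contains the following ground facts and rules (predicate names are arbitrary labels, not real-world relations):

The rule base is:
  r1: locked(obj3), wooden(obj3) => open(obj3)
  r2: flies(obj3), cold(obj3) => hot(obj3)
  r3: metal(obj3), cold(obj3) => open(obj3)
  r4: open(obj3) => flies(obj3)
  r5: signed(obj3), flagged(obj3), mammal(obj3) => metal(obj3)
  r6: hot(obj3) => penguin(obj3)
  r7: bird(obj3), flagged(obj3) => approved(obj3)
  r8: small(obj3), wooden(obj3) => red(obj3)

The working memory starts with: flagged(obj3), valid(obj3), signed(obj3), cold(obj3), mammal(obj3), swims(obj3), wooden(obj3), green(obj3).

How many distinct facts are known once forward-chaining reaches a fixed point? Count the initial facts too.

13

[1] r5 [signed(obj3), flagged(obj3), mammal(obj3) => metal(obj3)]. ⇒ new: metal(obj3).
[2] r3 [metal(obj3), cold(obj3) => open(obj3)]. ⇒ new: open(obj3).
[3] r4 [open(obj3) => flies(obj3)]. ⇒ new: flies(obj3).
[4] r2 [flies(obj3), cold(obj3) => hot(obj3)]. ⇒ new: hot(obj3).
[5] r6 [hot(obj3) => penguin(obj3)]. ⇒ new: penguin(obj3).
Closure: {cold(obj3), flagged(obj3), flies(obj3), green(obj3), hot(obj3), mammal(obj3), metal(obj3), open(obj3), penguin(obj3), signed(obj3), swims(obj3), valid(obj3), wooden(obj3)} — 13 facts.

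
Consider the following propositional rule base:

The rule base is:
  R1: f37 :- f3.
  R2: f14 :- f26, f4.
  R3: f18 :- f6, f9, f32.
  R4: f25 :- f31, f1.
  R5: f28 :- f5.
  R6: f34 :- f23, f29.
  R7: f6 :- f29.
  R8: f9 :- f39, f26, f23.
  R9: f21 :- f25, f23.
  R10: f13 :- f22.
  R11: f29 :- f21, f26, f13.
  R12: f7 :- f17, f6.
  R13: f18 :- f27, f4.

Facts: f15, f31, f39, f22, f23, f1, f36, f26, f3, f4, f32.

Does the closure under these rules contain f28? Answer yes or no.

Round 1 fires R1, R2, R4, R8, R10, giving f37, f14, f25, f9, f13.
Round 2 fires R9, giving f21.
Round 3 fires R11, giving f29.
Round 4 fires R6, R7, giving f34, f6.
Round 5 fires R3, giving f18.
Fixed point reached. f28 is concluded only by R5; R5 needs f5 (never derived).

no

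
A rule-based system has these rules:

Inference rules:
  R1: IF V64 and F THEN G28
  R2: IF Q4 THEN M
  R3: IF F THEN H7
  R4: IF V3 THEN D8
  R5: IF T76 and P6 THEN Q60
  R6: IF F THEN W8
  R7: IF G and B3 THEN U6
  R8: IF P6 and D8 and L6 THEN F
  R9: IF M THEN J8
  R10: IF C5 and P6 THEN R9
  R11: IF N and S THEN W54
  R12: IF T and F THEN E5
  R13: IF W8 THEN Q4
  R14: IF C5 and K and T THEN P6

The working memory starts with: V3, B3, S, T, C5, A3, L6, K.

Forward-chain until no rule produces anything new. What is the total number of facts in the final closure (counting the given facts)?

Round 1: R4 [IF V3 THEN D8]; R14 [IF C5 and K and T THEN P6]. Adds D8, P6.
Round 2: R8 [IF P6 and D8 and L6 THEN F]; R10 [IF C5 and P6 THEN R9]. Adds F, R9.
Round 3: R3 [IF F THEN H7]; R6 [IF F THEN W8]; R12 [IF T and F THEN E5]. Adds H7, W8, E5.
Round 4: R13 [IF W8 THEN Q4]. Adds Q4.
Round 5: R2 [IF Q4 THEN M]. Adds M.
Round 6: R9 [IF M THEN J8]. Adds J8.
Closure: {A3, B3, C5, D8, E5, F, H7, J8, K, L6, M, P6, Q4, R9, S, T, V3, W8} — 18 facts.

18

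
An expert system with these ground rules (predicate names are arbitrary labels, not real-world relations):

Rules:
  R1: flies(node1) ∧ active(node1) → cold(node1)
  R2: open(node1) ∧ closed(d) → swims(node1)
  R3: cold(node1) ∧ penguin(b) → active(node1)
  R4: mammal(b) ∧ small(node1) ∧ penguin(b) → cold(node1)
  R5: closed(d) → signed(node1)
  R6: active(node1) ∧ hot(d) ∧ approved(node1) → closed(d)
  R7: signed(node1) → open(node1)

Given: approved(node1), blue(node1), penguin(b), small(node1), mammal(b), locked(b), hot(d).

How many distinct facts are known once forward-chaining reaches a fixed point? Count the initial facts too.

Round 1 fires R4, giving cold(node1).
Round 2 fires R3, giving active(node1).
Round 3 fires R6, giving closed(d).
Round 4 fires R5, giving signed(node1).
Round 5 fires R7, giving open(node1).
Round 6 fires R2, giving swims(node1).
Closure: {active(node1), approved(node1), blue(node1), closed(d), cold(node1), hot(d), locked(b), mammal(b), open(node1), penguin(b), signed(node1), small(node1), swims(node1)} — 13 facts.

13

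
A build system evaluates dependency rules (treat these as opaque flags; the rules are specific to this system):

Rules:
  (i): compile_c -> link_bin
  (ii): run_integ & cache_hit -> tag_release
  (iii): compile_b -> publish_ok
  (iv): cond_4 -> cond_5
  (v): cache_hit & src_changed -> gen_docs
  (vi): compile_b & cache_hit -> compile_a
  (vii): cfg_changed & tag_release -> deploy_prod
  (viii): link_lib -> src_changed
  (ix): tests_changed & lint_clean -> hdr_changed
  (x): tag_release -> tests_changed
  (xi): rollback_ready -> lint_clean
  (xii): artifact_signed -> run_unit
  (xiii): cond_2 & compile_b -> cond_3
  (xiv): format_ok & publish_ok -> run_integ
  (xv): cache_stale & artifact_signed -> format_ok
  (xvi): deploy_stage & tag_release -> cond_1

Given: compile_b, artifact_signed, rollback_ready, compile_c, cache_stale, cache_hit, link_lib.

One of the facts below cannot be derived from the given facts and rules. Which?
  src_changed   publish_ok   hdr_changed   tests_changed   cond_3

cond_3

Round 1: (i) [compile_c -> link_bin]; (iii) [compile_b -> publish_ok]; (vi) [compile_b & cache_hit -> compile_a]; (viii) [link_lib -> src_changed]; (xi) [rollback_ready -> lint_clean]; (xii) [artifact_signed -> run_unit]; (xv) [cache_stale & artifact_signed -> format_ok]. Adds link_bin, publish_ok, compile_a, src_changed, lint_clean, run_unit, format_ok.
Round 2: (v) [cache_hit & src_changed -> gen_docs]; (xiv) [format_ok & publish_ok -> run_integ]. Adds gen_docs, run_integ.
Round 3: (ii) [run_integ & cache_hit -> tag_release]. Adds tag_release.
Round 4: (x) [tag_release -> tests_changed]. Adds tests_changed.
Round 5: (ix) [tests_changed & lint_clean -> hdr_changed]. Adds hdr_changed.
Derived: publish_ok (round 1), src_changed (round 1), hdr_changed (round 5), tests_changed (round 4). cond_3 never appears in any round.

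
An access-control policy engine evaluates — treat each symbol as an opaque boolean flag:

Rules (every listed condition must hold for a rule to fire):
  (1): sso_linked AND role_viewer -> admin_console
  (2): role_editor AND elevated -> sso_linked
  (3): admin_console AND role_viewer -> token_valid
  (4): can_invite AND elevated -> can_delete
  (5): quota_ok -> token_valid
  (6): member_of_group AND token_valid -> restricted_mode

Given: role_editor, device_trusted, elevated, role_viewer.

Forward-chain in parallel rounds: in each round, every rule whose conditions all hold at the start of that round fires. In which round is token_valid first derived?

Round 1 fires (2), giving sso_linked.
Round 2 fires (1), giving admin_console.
Round 3 fires (3), giving token_valid.
token_valid first appears in round 3.

3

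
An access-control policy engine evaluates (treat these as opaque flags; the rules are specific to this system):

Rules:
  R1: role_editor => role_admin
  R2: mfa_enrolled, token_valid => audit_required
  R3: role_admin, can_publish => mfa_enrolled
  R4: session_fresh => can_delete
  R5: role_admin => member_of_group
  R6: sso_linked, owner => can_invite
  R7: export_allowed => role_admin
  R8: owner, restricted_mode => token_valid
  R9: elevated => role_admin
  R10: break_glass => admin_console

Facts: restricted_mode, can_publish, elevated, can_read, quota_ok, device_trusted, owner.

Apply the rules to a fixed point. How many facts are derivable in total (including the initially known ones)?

Round 1: R8 [owner, restricted_mode => token_valid]; R9 [elevated => role_admin]. New: token_valid, role_admin.
Round 2: R3 [role_admin, can_publish => mfa_enrolled]; R5 [role_admin => member_of_group]. New: mfa_enrolled, member_of_group.
Round 3: R2 [mfa_enrolled, token_valid => audit_required]. New: audit_required.
Closure: {audit_required, can_publish, can_read, device_trusted, elevated, member_of_group, mfa_enrolled, owner, quota_ok, restricted_mode, role_admin, token_valid} — 12 facts.

12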